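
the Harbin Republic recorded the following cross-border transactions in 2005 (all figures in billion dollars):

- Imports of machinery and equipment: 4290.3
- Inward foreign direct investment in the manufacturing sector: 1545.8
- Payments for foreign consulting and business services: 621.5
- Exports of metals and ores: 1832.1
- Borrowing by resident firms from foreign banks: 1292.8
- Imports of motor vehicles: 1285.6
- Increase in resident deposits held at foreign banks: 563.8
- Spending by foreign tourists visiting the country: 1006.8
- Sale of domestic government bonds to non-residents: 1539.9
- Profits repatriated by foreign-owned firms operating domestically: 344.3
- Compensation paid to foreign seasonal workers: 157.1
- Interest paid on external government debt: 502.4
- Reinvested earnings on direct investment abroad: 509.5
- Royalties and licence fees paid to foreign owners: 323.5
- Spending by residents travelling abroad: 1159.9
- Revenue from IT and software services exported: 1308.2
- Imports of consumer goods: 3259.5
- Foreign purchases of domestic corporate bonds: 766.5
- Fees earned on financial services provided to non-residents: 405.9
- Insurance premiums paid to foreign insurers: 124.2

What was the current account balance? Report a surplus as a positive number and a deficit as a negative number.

-7005.8

Goods: -3259.5 + 1832.1 - 1285.6 - 4290.3 = -7003.3
Services: -124.2 + 1308.2 - 621.5 - 323.5 + 405.9 - 1159.9 + 1006.8 = 491.8
Primary income: -344.3 - 502.4 - 157.1 + 509.5 = -494.3
Current account = (-7003.3) + 491.8 + (-494.3) = -7005.8
(Excluded from the current account — financial account: inward foreign direct investment in the manufacturing sector 1545.8, borrowing by resident firms from foreign banks 1292.8, increase in resident deposits held at foreign banks 563.8, sale of domestic government bonds to non-residents 1539.9, foreign purchases of domestic corporate bonds 766.5.)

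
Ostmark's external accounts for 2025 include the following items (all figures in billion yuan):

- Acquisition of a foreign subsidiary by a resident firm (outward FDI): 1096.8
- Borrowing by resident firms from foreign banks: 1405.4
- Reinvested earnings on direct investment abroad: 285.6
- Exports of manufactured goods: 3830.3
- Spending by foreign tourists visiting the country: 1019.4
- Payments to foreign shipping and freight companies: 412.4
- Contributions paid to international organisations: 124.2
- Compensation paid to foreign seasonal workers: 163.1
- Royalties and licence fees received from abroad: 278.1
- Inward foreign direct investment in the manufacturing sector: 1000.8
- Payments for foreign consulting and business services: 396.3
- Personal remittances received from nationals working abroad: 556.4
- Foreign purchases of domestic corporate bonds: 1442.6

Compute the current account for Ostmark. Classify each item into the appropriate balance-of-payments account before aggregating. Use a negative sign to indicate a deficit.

4873.8

Goods: 3830.3
Services: -412.4 - 396.3 + 1019.4 + 278.1 = 488.8
Primary income: 285.6 - 163.1 = 122.5
Secondary income: 556.4 - 124.2 = 432.2
Current account = 3830.3 + 488.8 + 122.5 + 432.2 = 4873.8
(Excluded from the current account — financial account: acquisition of a foreign subsidiary by a resident firm (outward FDI) 1096.8, borrowing by resident firms from foreign banks 1405.4, inward foreign direct investment in the manufacturing sector 1000.8, foreign purchases of domestic corporate bonds 1442.6.)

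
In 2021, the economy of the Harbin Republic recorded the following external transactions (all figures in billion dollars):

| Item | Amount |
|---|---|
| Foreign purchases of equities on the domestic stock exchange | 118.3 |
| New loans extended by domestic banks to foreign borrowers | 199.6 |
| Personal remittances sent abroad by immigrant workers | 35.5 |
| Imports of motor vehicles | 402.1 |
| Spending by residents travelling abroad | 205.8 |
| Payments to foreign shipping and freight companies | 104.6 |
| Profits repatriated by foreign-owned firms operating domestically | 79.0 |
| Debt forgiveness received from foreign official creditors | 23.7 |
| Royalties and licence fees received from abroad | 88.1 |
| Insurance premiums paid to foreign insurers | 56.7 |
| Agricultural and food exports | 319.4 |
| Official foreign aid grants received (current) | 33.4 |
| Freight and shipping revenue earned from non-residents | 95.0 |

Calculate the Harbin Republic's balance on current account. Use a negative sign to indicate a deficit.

-347.8

Goods: -402.1 + 319.4 = -82.7
Services: 95.0 - 104.6 + 88.1 - 205.8 - 56.7 = -184.0
Primary income: -79.0
Secondary income: 33.4 - 35.5 = -2.1
Current account = (-82.7) + (-184.0) + (-79.0) + (-2.1) = -347.8
(Excluded from the current account — financial account: foreign purchases of equities on the domestic stock exchange 118.3, new loans extended by domestic banks to foreign borrowers 199.6; capital account: debt forgiveness received from foreign official creditors 23.7.)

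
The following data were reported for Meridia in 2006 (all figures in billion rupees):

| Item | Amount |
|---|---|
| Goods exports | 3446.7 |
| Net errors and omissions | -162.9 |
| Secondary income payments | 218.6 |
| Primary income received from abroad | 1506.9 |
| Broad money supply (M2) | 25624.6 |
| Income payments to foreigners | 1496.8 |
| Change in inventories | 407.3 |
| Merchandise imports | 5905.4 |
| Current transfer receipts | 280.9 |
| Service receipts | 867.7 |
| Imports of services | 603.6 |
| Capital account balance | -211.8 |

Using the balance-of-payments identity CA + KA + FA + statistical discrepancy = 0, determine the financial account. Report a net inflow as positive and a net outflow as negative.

Goods balance = 3446.7 - 5905.4 = -2458.7
Services balance = 867.7 - 603.6 = 264.1
Trade balance (goods + services) = -2458.7 + 264.1 = -2194.6
Net primary income = 1506.9 - 1496.8 = 10.1
Net secondary income = 280.9 - 218.6 = 62.3
Current account = -2194.6 + 10.1 + 62.3 = -2122.2
Financial account = -(-2122.2 + (-211.8) + (-162.9)) = 2496.9

2496.9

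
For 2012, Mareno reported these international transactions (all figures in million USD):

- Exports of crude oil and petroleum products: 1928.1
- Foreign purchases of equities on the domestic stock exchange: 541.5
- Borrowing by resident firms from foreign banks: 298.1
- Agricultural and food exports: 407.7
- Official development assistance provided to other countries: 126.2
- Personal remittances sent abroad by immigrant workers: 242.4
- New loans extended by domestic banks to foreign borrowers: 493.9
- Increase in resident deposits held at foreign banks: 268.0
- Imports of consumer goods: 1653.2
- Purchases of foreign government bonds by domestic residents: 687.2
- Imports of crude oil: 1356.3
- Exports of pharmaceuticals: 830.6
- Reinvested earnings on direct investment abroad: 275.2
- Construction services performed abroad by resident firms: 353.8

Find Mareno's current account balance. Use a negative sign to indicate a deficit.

417.3

Goods: 1928.1 - 1653.2 + 407.7 + 830.6 - 1356.3 = 156.9
Services: 353.8
Primary income: 275.2
Secondary income: -242.4 - 126.2 = -368.6
Current account = 156.9 + 353.8 + 275.2 + (-368.6) = 417.3
(Excluded from the current account — financial account: foreign purchases of equities on the domestic stock exchange 541.5, borrowing by resident firms from foreign banks 298.1, new loans extended by domestic banks to foreign borrowers 493.9, increase in resident deposits held at foreign banks 268.0, purchases of foreign government bonds by domestic residents 687.2.)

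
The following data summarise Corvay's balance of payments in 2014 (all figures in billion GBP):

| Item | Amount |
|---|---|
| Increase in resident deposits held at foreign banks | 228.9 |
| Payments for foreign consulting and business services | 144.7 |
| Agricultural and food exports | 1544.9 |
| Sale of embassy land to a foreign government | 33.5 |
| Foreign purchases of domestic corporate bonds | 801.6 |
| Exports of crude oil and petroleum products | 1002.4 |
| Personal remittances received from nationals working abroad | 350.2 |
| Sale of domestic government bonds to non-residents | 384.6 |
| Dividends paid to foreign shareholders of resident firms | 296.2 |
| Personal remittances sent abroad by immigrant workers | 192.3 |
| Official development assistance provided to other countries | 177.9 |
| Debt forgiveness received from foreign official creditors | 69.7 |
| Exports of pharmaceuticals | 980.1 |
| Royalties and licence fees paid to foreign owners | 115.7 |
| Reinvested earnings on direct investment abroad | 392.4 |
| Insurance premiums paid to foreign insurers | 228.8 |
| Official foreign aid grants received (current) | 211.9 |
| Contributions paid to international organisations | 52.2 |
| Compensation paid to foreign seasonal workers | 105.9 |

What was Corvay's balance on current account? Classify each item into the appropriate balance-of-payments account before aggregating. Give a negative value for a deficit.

Goods: 1544.9 + 980.1 + 1002.4 = 3527.4
Services: -115.7 - 144.7 - 228.8 = -489.2
Primary income: -105.9 - 296.2 + 392.4 = -9.7
Secondary income: 211.9 - 192.3 + 350.2 - 177.9 - 52.2 = 139.7
Current account = 3527.4 + (-489.2) + (-9.7) + 139.7 = 3168.2
(Excluded from the current account — financial account: increase in resident deposits held at foreign banks 228.9, foreign purchases of domestic corporate bonds 801.6, sale of domestic government bonds to non-residents 384.6; capital account: sale of embassy land to a foreign government 33.5, debt forgiveness received from foreign official creditors 69.7.)

3168.2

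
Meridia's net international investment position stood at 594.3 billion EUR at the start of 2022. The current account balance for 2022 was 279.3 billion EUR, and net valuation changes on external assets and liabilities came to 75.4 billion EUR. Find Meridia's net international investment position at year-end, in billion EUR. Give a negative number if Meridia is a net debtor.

Change in NIIP = current account + net valuation change = 279.3 + 75.4 = 354.7
End-of-year NIIP = 594.3 + 354.7 = 949.0

949.0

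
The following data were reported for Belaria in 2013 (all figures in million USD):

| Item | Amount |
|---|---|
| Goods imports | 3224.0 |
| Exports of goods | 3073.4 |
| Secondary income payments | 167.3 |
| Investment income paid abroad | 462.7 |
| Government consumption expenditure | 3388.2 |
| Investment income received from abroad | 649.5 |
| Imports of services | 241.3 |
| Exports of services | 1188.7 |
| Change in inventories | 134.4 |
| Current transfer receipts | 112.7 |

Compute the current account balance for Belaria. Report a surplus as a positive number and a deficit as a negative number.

929.0

Goods balance = 3073.4 - 3224.0 = -150.6
Services balance = 1188.7 - 241.3 = 947.4
Trade balance (goods + services) = -150.6 + 947.4 = 796.8
Net primary income = 649.5 - 462.7 = 186.8
Net secondary income = 112.7 - 167.3 = -54.6
Current account = 796.8 + 186.8 + (-54.6) = 929.0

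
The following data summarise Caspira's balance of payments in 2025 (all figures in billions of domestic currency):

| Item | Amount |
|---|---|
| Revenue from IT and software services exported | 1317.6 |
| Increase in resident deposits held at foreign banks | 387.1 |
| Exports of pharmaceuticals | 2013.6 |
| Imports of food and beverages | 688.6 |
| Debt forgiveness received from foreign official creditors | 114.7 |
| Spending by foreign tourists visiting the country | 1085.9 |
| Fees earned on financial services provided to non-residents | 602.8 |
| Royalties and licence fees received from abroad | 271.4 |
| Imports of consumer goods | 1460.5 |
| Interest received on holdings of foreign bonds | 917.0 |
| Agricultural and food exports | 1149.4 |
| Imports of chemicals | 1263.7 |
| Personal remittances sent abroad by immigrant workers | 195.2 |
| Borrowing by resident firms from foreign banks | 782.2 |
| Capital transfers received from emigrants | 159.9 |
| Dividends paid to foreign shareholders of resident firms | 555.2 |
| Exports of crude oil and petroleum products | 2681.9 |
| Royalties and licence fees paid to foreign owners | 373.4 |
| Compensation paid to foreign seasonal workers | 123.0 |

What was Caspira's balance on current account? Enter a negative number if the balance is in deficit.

Goods: 2013.6 - 1460.5 + 2681.9 + 1149.4 - 688.6 - 1263.7 = 2432.1
Services: 1317.6 + 271.4 + 1085.9 - 373.4 + 602.8 = 2904.3
Primary income: 917.0 - 555.2 - 123.0 = 238.8
Secondary income: -195.2
Current account = 2432.1 + 2904.3 + 238.8 + (-195.2) = 5380.0
(Excluded from the current account — financial account: increase in resident deposits held at foreign banks 387.1, borrowing by resident firms from foreign banks 782.2; capital account: debt forgiveness received from foreign official creditors 114.7, capital transfers received from emigrants 159.9.)

5380.0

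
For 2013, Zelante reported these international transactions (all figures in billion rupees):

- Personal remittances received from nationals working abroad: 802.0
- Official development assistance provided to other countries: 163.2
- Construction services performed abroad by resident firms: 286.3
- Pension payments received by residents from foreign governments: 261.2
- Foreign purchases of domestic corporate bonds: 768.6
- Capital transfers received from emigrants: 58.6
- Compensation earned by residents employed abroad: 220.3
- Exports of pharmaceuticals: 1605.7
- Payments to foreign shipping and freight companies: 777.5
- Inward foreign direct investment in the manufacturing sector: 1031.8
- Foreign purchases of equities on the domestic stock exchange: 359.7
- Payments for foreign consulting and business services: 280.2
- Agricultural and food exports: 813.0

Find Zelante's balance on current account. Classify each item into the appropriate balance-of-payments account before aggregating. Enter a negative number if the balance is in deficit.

Goods: 813.0 + 1605.7 = 2418.7
Services: 286.3 - 280.2 - 777.5 = -771.4
Primary income: 220.3
Secondary income: 261.2 + 802.0 - 163.2 = 900.0
Current account = 2418.7 + (-771.4) + 220.3 + 900.0 = 2767.6
(Excluded from the current account — financial account: foreign purchases of domestic corporate bonds 768.6, inward foreign direct investment in the manufacturing sector 1031.8, foreign purchases of equities on the domestic stock exchange 359.7; capital account: capital transfers received from emigrants 58.6.)

2767.6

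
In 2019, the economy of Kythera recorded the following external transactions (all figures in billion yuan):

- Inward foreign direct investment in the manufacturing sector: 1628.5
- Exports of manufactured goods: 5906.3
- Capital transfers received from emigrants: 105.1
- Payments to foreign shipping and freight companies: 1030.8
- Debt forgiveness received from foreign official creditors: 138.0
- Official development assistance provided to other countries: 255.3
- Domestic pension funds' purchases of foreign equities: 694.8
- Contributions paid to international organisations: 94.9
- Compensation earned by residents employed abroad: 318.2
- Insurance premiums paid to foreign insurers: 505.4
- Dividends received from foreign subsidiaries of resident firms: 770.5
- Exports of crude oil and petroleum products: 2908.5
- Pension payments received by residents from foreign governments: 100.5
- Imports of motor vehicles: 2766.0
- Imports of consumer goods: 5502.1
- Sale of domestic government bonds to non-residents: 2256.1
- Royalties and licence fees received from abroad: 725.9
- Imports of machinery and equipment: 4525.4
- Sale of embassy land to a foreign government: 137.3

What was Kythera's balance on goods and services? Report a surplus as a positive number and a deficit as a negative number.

Goods: 2908.5 - 2766.0 - 4525.4 - 5502.1 + 5906.3 = -3978.7
Services: -505.4 + 725.9 - 1030.8 = -810.3
Trade balance = -3978.7 + (-810.3) = -4789.0
(Excluded from the trade balance — financial account: inward foreign direct investment in the manufacturing sector 1628.5, domestic pension funds' purchases of foreign equities 694.8, sale of domestic government bonds to non-residents 2256.1; capital account: capital transfers received from emigrants 105.1, debt forgiveness received from foreign official creditors 138.0, sale of embassy land to a foreign government 137.3; secondary income: official development assistance provided to other countries 255.3, contributions paid to international organisations 94.9, pension payments received by residents from foreign governments 100.5; primary income: compensation earned by residents employed abroad 318.2, dividends received from foreign subsidiaries of resident firms 770.5.)

-4789.0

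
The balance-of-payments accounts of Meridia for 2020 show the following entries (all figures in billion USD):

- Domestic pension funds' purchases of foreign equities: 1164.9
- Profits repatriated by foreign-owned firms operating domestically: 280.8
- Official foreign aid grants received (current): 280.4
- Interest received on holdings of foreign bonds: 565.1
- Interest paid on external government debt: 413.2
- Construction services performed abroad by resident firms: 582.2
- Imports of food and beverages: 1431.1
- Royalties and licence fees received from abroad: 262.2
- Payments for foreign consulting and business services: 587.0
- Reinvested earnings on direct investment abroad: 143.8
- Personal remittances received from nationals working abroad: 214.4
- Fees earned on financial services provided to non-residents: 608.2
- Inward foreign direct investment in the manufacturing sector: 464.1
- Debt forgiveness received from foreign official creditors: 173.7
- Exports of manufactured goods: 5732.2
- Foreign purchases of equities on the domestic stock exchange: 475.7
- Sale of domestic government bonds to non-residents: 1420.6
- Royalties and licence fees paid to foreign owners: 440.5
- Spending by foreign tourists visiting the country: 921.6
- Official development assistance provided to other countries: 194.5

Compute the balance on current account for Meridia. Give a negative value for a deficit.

5963.0

Goods: 5732.2 - 1431.1 = 4301.1
Services: -440.5 - 587.0 + 921.6 + 608.2 + 262.2 + 582.2 = 1346.7
Primary income: 565.1 + 143.8 - 280.8 - 413.2 = 14.9
Secondary income: -194.5 + 214.4 + 280.4 = 300.3
Current account = 4301.1 + 1346.7 + 14.9 + 300.3 = 5963.0
(Excluded from the current account — financial account: domestic pension funds' purchases of foreign equities 1164.9, inward foreign direct investment in the manufacturing sector 464.1, foreign purchases of equities on the domestic stock exchange 475.7, sale of domestic government bonds to non-residents 1420.6; capital account: debt forgiveness received from foreign official creditors 173.7.)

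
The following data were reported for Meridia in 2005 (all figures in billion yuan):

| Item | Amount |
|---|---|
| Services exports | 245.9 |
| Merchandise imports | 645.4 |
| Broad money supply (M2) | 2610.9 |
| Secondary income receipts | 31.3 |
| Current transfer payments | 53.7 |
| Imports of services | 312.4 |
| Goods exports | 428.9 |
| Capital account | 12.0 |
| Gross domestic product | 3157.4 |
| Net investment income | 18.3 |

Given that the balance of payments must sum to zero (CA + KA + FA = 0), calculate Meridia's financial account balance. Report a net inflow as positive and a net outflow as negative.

Goods balance = 428.9 - 645.4 = -216.5
Services balance = 245.9 - 312.4 = -66.5
Trade balance (goods + services) = -216.5 + (-66.5) = -283.0
Net primary income = 18.3
Net secondary income = 31.3 - 53.7 = -22.4
Current account = -283.0 + 18.3 + (-22.4) = -287.1
Financial account = -(-287.1 + 12.0) = 275.1

275.1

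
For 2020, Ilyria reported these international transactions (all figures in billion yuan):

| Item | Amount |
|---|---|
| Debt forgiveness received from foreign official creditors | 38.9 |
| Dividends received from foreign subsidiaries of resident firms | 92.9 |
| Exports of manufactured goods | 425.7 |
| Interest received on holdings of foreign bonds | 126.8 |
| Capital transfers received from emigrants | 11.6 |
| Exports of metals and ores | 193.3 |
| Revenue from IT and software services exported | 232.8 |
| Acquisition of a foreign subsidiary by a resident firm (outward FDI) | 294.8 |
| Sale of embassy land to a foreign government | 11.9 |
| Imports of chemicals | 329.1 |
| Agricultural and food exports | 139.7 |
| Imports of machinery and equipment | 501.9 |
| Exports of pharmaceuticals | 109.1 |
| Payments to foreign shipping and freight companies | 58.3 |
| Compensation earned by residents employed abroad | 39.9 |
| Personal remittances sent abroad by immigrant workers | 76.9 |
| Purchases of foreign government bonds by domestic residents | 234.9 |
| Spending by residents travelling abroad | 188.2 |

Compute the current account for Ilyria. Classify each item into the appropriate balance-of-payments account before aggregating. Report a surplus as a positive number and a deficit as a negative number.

205.8

Goods: 109.1 + 425.7 - 501.9 + 193.3 + 139.7 - 329.1 = 36.8
Services: -188.2 + 232.8 - 58.3 = -13.7
Primary income: 126.8 + 92.9 + 39.9 = 259.6
Secondary income: -76.9
Current account = 36.8 + (-13.7) + 259.6 + (-76.9) = 205.8
(Excluded from the current account — capital account: debt forgiveness received from foreign official creditors 38.9, capital transfers received from emigrants 11.6, sale of embassy land to a foreign government 11.9; financial account: acquisition of a foreign subsidiary by a resident firm (outward FDI) 294.8, purchases of foreign government bonds by domestic residents 234.9.)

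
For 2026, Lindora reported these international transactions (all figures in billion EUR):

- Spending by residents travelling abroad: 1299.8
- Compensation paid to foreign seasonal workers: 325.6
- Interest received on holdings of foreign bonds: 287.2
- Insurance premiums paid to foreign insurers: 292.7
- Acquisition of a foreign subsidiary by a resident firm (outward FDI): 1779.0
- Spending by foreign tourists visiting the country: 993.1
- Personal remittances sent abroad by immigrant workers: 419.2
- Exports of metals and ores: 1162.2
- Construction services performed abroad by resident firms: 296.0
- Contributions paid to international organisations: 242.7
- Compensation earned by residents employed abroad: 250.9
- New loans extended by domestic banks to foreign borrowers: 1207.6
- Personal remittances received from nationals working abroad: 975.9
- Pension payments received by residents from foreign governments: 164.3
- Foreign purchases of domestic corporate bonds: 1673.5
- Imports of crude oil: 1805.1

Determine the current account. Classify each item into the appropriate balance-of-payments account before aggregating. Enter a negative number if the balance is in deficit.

-255.5

Goods: 1162.2 - 1805.1 = -642.9
Services: 993.1 + 296.0 - 292.7 - 1299.8 = -303.4
Primary income: 250.9 + 287.2 - 325.6 = 212.5
Secondary income: 164.3 - 242.7 - 419.2 + 975.9 = 478.3
Current account = (-642.9) + (-303.4) + 212.5 + 478.3 = -255.5
(Excluded from the current account — financial account: acquisition of a foreign subsidiary by a resident firm (outward FDI) 1779.0, new loans extended by domestic banks to foreign borrowers 1207.6, foreign purchases of domestic corporate bonds 1673.5.)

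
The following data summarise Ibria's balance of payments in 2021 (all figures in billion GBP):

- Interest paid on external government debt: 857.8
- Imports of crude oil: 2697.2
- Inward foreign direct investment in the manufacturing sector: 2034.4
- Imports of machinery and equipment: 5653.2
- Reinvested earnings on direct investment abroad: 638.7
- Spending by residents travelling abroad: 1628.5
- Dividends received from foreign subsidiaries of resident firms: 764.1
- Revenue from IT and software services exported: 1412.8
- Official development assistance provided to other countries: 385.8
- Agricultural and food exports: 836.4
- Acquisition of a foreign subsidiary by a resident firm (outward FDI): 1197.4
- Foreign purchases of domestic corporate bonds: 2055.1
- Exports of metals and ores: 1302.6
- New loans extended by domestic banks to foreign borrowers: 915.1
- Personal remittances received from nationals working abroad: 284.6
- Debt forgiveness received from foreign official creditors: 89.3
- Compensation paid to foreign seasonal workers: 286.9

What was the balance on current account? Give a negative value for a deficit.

-6270.2

Goods: 1302.6 - 5653.2 + 836.4 - 2697.2 = -6211.4
Services: -1628.5 + 1412.8 = -215.7
Primary income: -857.8 + 638.7 + 764.1 - 286.9 = 258.1
Secondary income: -385.8 + 284.6 = -101.2
Current account = (-6211.4) + (-215.7) + 258.1 + (-101.2) = -6270.2
(Excluded from the current account — financial account: inward foreign direct investment in the manufacturing sector 2034.4, acquisition of a foreign subsidiary by a resident firm (outward FDI) 1197.4, foreign purchases of domestic corporate bonds 2055.1, new loans extended by domestic banks to foreign borrowers 915.1; capital account: debt forgiveness received from foreign official creditors 89.3.)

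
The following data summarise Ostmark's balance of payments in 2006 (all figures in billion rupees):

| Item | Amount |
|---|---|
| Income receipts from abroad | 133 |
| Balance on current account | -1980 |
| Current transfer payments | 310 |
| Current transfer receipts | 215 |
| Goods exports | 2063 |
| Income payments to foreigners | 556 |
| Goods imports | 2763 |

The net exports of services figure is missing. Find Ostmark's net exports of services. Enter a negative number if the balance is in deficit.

-762

Current account = goods balance + services balance + net primary income + net secondary income
Sum of the known components = -1218
Net exports of services = CA - (known components) = -1980 - (-1218) = -762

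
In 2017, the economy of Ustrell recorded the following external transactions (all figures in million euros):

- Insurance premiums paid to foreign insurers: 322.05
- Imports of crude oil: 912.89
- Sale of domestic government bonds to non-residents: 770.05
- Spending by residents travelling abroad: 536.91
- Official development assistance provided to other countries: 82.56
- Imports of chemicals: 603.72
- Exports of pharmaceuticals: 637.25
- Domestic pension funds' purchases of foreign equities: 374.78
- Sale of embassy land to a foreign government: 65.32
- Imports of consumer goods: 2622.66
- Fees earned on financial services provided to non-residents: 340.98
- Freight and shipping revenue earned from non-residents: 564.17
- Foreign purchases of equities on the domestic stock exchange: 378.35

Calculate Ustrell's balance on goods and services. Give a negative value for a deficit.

-3455.83

Goods: -2622.66 - 912.89 - 603.72 + 637.25 = -3502.02
Services: 564.17 - 536.91 - 322.05 + 340.98 = 46.19
Trade balance = -3502.02 + 46.19 = -3455.83
(Excluded from the trade balance — financial account: sale of domestic government bonds to non-residents 770.05, domestic pension funds' purchases of foreign equities 374.78, foreign purchases of equities on the domestic stock exchange 378.35; secondary income: official development assistance provided to other countries 82.56; capital account: sale of embassy land to a foreign government 65.32.)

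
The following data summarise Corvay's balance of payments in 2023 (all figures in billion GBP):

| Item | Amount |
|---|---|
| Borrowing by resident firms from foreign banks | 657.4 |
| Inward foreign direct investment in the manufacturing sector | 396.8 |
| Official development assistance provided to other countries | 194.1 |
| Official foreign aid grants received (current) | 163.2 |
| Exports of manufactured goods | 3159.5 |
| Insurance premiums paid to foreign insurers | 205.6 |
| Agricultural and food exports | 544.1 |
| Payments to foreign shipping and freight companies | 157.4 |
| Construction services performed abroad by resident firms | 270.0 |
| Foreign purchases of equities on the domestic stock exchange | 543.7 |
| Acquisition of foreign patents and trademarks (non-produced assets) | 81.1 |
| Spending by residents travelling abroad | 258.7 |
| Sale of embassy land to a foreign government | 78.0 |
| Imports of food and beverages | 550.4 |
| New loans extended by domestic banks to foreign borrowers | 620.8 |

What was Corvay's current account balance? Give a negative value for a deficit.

Goods: 3159.5 + 544.1 - 550.4 = 3153.2
Services: -157.4 - 205.6 - 258.7 + 270.0 = -351.7
Secondary income: 163.2 - 194.1 = -30.9
Current account = 3153.2 + (-351.7) + (-30.9) = 2770.6
(Excluded from the current account — financial account: borrowing by resident firms from foreign banks 657.4, inward foreign direct investment in the manufacturing sector 396.8, foreign purchases of equities on the domestic stock exchange 543.7, new loans extended by domestic banks to foreign borrowers 620.8; capital account: acquisition of foreign patents and trademarks (non-produced assets) 81.1, sale of embassy land to a foreign government 78.0.)

2770.6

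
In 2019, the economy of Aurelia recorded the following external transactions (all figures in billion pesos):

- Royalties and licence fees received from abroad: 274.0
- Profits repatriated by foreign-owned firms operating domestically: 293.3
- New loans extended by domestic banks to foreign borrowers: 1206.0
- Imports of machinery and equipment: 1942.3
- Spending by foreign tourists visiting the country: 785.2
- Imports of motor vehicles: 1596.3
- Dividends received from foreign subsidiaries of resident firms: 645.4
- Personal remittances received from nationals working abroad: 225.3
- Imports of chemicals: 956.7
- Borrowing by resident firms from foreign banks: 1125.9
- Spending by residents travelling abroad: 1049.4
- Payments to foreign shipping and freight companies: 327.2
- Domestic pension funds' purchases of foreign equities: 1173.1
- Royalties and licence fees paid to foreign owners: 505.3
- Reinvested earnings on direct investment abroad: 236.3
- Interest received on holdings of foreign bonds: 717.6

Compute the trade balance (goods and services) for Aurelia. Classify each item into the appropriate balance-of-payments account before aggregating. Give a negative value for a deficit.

-5318.0

Goods: -1596.3 - 956.7 - 1942.3 = -4495.3
Services: -327.2 + 785.2 - 505.3 - 1049.4 + 274.0 = -822.7
Trade balance = -4495.3 + (-822.7) = -5318.0
(Excluded from the trade balance — primary income: profits repatriated by foreign-owned firms operating domestically 293.3, dividends received from foreign subsidiaries of resident firms 645.4, reinvested earnings on direct investment abroad 236.3, interest received on holdings of foreign bonds 717.6; financial account: new loans extended by domestic banks to foreign borrowers 1206.0, borrowing by resident firms from foreign banks 1125.9, domestic pension funds' purchases of foreign equities 1173.1; secondary income: personal remittances received from nationals working abroad 225.3.)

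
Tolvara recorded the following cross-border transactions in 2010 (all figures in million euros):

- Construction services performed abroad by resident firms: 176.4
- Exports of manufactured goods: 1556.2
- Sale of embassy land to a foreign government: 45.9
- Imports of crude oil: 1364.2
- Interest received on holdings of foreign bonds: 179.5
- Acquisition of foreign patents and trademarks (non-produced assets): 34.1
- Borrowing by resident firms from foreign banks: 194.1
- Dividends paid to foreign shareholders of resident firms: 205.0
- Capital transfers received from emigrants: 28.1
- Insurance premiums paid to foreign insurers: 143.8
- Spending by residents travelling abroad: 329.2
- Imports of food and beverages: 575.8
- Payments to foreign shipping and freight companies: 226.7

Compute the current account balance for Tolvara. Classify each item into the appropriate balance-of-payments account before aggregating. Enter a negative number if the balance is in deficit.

Goods: -1364.2 - 575.8 + 1556.2 = -383.8
Services: 176.4 - 226.7 - 143.8 - 329.2 = -523.3
Primary income: 179.5 - 205.0 = -25.5
Current account = (-383.8) + (-523.3) + (-25.5) = -932.6
(Excluded from the current account — capital account: sale of embassy land to a foreign government 45.9, acquisition of foreign patents and trademarks (non-produced assets) 34.1, capital transfers received from emigrants 28.1; financial account: borrowing by resident firms from foreign banks 194.1.)

-932.6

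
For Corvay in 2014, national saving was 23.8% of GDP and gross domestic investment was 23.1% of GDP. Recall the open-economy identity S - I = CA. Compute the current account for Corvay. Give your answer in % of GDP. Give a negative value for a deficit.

S - I = CA (net lending to the rest of the world).
CA = S - I = 23.8 - 23.1 = 0.7

0.7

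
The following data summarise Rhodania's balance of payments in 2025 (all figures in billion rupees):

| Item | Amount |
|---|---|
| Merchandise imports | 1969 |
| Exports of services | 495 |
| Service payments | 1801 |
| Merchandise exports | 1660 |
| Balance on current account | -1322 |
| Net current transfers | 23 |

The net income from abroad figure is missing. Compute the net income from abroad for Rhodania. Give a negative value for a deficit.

Current account = goods balance + services balance + net primary income + net secondary income
Sum of the known components = -1592
Net income from abroad = CA - (known components) = -1322 - (-1592) = 270

270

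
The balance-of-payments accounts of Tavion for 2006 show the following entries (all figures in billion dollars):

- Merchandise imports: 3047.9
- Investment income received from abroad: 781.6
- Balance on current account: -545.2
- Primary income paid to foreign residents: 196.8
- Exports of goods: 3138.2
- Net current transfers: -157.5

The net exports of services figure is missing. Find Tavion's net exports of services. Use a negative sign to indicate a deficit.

-1062.8

Current account = goods balance + services balance + net primary income + net secondary income
Sum of the known components = 517.6
Net exports of services = CA - (known components) = -545.2 - 517.6 = -1062.8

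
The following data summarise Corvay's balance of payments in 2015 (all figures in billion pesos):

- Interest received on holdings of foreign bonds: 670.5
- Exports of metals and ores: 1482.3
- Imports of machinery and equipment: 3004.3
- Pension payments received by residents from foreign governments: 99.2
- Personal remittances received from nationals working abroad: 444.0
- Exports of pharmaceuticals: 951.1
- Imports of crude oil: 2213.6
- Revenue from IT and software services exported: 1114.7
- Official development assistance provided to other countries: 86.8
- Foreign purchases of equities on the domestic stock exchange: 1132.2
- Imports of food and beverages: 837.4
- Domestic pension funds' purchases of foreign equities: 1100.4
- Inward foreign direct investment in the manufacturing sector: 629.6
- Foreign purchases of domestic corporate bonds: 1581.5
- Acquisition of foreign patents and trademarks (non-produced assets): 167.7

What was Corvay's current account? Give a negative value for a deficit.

Goods: -837.4 + 1482.3 - 3004.3 + 951.1 - 2213.6 = -3621.9
Services: 1114.7
Primary income: 670.5
Secondary income: 99.2 - 86.8 + 444.0 = 456.4
Current account = (-3621.9) + 1114.7 + 670.5 + 456.4 = -1380.3
(Excluded from the current account — financial account: foreign purchases of equities on the domestic stock exchange 1132.2, domestic pension funds' purchases of foreign equities 1100.4, inward foreign direct investment in the manufacturing sector 629.6, foreign purchases of domestic corporate bonds 1581.5; capital account: acquisition of foreign patents and trademarks (non-produced assets) 167.7.)

-1380.3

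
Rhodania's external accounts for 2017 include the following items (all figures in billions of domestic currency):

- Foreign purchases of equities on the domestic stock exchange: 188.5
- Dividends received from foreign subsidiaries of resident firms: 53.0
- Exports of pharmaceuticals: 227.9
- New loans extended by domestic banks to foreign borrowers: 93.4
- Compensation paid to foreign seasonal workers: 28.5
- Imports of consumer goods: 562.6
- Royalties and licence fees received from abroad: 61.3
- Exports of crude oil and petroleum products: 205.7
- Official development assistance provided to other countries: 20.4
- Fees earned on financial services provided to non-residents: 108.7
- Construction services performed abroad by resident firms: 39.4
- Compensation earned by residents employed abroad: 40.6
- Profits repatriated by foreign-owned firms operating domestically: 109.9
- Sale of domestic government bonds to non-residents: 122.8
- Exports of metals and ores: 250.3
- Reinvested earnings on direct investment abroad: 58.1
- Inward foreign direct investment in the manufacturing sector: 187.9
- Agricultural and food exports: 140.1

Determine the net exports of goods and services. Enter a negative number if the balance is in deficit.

470.8

Goods: 227.9 + 140.1 + 250.3 + 205.7 - 562.6 = 261.4
Services: 108.7 + 61.3 + 39.4 = 209.4
Trade balance = 261.4 + 209.4 = 470.8
(Excluded from the trade balance — financial account: foreign purchases of equities on the domestic stock exchange 188.5, new loans extended by domestic banks to foreign borrowers 93.4, sale of domestic government bonds to non-residents 122.8, inward foreign direct investment in the manufacturing sector 187.9; primary income: dividends received from foreign subsidiaries of resident firms 53.0, compensation paid to foreign seasonal workers 28.5, compensation earned by residents employed abroad 40.6, profits repatriated by foreign-owned firms operating domestically 109.9, reinvested earnings on direct investment abroad 58.1; secondary income: official development assistance provided to other countries 20.4.)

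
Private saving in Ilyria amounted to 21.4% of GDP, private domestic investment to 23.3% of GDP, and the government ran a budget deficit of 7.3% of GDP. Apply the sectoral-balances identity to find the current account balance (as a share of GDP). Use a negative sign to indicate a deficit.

By the sectoral-balances identity, CA = (S_private - I) + (T - G).
Private balance = 21.4 - 23.3 = -1.9
Government balance (T - G) = -7.3
CA = -1.9 + (-7.3) = -9.2

-9.2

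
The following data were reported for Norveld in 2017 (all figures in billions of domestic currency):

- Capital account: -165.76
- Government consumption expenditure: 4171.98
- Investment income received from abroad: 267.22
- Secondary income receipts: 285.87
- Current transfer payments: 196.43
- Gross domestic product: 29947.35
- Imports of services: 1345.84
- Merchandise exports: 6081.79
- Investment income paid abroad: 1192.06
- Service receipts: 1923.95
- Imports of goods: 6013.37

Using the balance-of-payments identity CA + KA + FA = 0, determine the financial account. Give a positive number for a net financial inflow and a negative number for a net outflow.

Goods balance = 6081.79 - 6013.37 = 68.42
Services balance = 1923.95 - 1345.84 = 578.11
Trade balance (goods + services) = 68.42 + 578.11 = 646.53
Net primary income = 267.22 - 1192.06 = -924.84
Net secondary income = 285.87 - 196.43 = 89.44
Current account = 646.53 + (-924.84) + 89.44 = -188.87
Financial account = -(-188.87 + (-165.76)) = 354.63

354.63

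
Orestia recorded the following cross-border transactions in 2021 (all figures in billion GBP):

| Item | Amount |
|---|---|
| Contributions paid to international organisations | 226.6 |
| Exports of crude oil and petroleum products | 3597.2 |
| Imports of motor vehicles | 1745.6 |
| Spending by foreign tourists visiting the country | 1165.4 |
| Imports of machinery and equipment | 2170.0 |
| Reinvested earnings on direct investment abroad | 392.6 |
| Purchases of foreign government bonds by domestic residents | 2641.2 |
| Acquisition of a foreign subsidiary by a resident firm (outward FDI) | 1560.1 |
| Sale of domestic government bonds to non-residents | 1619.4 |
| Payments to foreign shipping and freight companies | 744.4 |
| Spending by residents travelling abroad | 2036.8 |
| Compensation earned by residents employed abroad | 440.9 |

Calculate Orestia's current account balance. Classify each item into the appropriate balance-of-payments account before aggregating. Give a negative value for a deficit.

-1327.3

Goods: 3597.2 - 1745.6 - 2170.0 = -318.4
Services: -2036.8 - 744.4 + 1165.4 = -1615.8
Primary income: 392.6 + 440.9 = 833.5
Secondary income: -226.6
Current account = (-318.4) + (-1615.8) + 833.5 + (-226.6) = -1327.3
(Excluded from the current account — financial account: purchases of foreign government bonds by domestic residents 2641.2, acquisition of a foreign subsidiary by a resident firm (outward FDI) 1560.1, sale of domestic government bonds to non-residents 1619.4.)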